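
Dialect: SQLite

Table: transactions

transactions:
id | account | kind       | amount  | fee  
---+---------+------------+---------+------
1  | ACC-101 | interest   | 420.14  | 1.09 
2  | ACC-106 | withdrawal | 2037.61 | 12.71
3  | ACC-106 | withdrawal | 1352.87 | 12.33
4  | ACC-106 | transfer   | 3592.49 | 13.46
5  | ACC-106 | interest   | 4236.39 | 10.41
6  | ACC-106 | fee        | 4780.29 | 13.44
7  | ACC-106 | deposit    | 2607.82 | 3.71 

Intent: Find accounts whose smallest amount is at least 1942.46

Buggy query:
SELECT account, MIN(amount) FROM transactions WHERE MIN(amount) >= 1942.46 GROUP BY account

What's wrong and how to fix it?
Bug: Aggregates like MIN are computed per group after WHERE runs

Fix: Replace WHERE with HAVING after the GROUP BY

Corrected query:
SELECT account, MIN(amount) FROM transactions GROUP BY account HAVING MIN(amount) >= 1942.46

Result:
(no rows)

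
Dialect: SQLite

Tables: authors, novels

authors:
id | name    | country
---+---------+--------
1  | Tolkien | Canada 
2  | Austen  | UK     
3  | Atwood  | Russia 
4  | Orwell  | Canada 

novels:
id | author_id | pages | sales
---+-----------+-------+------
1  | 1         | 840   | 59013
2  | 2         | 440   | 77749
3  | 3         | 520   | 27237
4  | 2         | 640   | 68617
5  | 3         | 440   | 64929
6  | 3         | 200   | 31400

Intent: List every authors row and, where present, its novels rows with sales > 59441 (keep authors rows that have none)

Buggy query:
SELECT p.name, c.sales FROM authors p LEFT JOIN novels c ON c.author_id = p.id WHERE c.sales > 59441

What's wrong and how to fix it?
Bug: Filtering c.sales in WHERE discards the NULL rows produced by LEFT JOIN, turning it into an inner join

Fix: Put 'c.sales > 59441' in the JOIN's ON clause instead of WHERE

Corrected query:
SELECT p.name, c.sales FROM authors p LEFT JOIN novels c ON c.author_id = p.id AND c.sales > 59441

Result:
name    | sales
--------+------
Tolkien | NULL 
Austen  | 68617
Austen  | 77749
Atwood  | 64929
Orwell  | NULL 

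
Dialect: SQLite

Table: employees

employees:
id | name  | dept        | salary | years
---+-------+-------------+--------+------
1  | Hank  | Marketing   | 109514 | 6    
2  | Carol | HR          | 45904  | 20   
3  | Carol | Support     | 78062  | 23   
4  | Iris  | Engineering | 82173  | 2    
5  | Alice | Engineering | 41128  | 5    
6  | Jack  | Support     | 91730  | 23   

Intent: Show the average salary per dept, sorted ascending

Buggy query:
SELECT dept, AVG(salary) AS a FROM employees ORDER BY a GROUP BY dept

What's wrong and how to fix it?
Bug: GROUP BY must precede ORDER BY

Fix: Move ORDER BY to the end, after GROUP BY

Corrected query:
SELECT dept, AVG(salary) AS a FROM employees GROUP BY dept ORDER BY a

Result:
dept        | a      
------------+--------
HR          | 45904  
Engineering | 61650.5
Support     | 84896  
Marketing   | 109514 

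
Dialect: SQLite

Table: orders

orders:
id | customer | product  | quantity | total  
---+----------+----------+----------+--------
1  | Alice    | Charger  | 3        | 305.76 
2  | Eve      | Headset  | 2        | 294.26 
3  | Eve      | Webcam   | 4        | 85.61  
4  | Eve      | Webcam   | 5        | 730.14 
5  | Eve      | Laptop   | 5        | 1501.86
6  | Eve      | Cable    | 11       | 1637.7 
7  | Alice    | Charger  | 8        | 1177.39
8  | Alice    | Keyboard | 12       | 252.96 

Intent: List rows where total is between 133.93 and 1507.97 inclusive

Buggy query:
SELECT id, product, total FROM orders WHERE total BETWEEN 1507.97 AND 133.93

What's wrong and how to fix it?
Bug: BETWEEN expects the lower bound first; with 1507.97 AND 133.93 the range is empty

Fix: Swap the bounds so the smaller value comes first

Corrected query:
SELECT id, product, total FROM orders WHERE total BETWEEN 133.93 AND 1507.97

Result:
id | product  | total  
---+----------+--------
1  | Charger  | 305.76 
2  | Headset  | 294.26 
4  | Webcam   | 730.14 
5  | Laptop   | 1501.86
7  | Charger  | 1177.39
8  | Keyboard | 252.96 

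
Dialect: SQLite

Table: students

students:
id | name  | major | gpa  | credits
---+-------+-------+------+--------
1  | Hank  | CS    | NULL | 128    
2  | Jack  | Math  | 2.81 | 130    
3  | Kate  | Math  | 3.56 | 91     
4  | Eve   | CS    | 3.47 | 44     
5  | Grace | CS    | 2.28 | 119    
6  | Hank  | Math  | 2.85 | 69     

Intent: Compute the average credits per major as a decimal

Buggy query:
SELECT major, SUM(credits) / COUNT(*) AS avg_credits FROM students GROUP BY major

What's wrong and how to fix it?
Bug: SUM(credits) and COUNT(*) are both integers; the division truncates the fractional part

Fix: Multiply by 1.0 (or CAST to REAL) to force floating-point division

Corrected query:
SELECT major, SUM(credits) * 1.0 / COUNT(*) AS avg_credits FROM students GROUP BY major

Result:
major | avg_credits
------+------------
CS    | 97         
Math  | 96.666667  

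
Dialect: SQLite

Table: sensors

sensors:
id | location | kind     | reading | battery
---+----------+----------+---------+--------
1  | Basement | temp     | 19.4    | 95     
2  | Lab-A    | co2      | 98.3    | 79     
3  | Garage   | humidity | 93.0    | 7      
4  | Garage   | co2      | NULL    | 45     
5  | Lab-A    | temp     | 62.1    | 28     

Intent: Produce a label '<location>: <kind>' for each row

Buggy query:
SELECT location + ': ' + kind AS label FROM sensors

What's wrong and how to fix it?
Bug: SQLite uses || for string concatenation; + coerces text to numbers (yielding 0)

Fix: Replace + with || to concatenate text

Corrected query:
SELECT location || ': ' || kind AS label FROM sensors

Result:
label           
----------------
Basement: temp  
Lab-A: co2      
Garage: humidity
Garage: co2     
Lab-A: temp     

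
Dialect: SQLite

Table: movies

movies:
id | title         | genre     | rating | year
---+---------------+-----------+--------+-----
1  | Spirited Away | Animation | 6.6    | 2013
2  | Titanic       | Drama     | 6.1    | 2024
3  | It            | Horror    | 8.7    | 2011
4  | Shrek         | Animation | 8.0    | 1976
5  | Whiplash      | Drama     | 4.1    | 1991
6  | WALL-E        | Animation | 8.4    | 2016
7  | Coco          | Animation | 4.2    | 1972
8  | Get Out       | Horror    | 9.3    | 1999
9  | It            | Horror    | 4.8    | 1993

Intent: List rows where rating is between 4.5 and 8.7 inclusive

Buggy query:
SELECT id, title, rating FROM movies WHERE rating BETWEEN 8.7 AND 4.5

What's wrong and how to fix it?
Bug: BETWEEN expects the lower bound first; with 8.7 AND 4.5 the range is empty

Fix: Swap the bounds so the smaller value comes first

Corrected query:
SELECT id, title, rating FROM movies WHERE rating BETWEEN 4.5 AND 8.7

Result:
id | title         | rating
---+---------------+-------
1  | Spirited Away | 6.6   
2  | Titanic       | 6.1   
3  | It            | 8.7   
4  | Shrek         | 8     
6  | WALL-E        | 8.4   
9  | It            | 4.8   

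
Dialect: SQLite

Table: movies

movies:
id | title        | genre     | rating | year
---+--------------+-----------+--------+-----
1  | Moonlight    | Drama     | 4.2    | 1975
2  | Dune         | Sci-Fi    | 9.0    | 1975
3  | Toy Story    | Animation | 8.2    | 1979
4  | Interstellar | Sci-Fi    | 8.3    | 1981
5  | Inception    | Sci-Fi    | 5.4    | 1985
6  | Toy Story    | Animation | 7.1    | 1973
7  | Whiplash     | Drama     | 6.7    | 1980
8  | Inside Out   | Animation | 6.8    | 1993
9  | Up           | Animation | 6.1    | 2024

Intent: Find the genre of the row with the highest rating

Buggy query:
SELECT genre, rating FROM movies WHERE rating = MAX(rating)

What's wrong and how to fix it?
Bug: MAX(rating) is an aggregate and cannot be used directly in WHERE

Fix: Wrap MAX in a scalar subquery so WHERE compares against a single value

Corrected query:
SELECT genre, rating FROM movies WHERE rating = (SELECT MAX(rating) FROM movies)

Result:
genre  | rating
-------+-------
Sci-Fi | 9     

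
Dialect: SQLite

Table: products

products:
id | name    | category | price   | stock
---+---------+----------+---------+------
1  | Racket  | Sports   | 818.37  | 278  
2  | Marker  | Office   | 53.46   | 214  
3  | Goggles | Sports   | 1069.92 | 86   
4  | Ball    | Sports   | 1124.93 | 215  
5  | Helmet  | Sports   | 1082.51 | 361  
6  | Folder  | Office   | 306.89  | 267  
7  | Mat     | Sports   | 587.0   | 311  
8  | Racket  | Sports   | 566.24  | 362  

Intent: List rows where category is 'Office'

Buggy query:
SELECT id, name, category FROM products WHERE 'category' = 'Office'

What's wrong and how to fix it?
Bug: Single quotes denote string literals in SQL; the column name is being compared as a constant string

Fix: Reference the column as category without single quotes

Corrected query:
SELECT id, name, category FROM products WHERE category = 'Office'

Result:
id | name   | category
---+--------+---------
2  | Marker | Office  
6  | Folder | Office  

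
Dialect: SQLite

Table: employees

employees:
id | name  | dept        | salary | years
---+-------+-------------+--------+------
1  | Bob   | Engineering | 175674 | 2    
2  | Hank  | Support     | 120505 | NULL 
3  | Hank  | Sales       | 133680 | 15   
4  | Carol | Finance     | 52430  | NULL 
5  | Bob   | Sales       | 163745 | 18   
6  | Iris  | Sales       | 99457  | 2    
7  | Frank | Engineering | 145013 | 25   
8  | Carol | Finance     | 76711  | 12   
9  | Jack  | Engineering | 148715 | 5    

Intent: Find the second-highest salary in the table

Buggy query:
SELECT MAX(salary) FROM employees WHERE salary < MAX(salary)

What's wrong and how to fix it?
Bug: MAX(salary) on the right of the comparison is an aggregate-in-WHERE error

Fix: Compute the overall MAX in a subquery, then take MAX of rows below it

Corrected query:
SELECT MAX(salary) FROM employees WHERE salary < (SELECT MAX(salary) FROM employees)

Result:
MAX(salary)
-----------
163745     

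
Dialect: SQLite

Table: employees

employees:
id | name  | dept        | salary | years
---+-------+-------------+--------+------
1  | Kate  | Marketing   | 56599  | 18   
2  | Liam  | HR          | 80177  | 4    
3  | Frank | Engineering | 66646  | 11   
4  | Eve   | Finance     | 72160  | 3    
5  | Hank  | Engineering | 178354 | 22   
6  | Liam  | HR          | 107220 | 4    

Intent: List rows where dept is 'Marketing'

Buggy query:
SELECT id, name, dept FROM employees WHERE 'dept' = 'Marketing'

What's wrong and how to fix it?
Bug: 'dept' in single quotes is a string literal, not the column; the comparison is literal-vs-literal and never true

Fix: Remove the quotes around the column name (or use double quotes for an identifier)

Corrected query:
SELECT id, name, dept FROM employees WHERE dept = 'Marketing'

Result:
id | name | dept     
---+------+----------
1  | Kate | Marketing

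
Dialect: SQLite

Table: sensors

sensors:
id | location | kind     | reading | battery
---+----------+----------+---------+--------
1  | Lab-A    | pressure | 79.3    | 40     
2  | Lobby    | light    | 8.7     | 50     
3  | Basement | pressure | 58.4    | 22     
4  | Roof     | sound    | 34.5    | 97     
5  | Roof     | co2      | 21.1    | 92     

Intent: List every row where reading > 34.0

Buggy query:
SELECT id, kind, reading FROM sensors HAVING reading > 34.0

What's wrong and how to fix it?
Bug: This is a non-aggregate query (no GROUP BY, no aggregates), so in SQLite the HAVING clause is invalid here; a row-level condition belongs in WHERE

Fix: Replace HAVING with WHERE since the condition applies to individual rows

Corrected query:
SELECT id, kind, reading FROM sensors WHERE reading > 34.0

Result:
id | kind     | reading
---+----------+--------
1  | pressure | 79.3   
3  | pressure | 58.4   
4  | sound    | 34.5   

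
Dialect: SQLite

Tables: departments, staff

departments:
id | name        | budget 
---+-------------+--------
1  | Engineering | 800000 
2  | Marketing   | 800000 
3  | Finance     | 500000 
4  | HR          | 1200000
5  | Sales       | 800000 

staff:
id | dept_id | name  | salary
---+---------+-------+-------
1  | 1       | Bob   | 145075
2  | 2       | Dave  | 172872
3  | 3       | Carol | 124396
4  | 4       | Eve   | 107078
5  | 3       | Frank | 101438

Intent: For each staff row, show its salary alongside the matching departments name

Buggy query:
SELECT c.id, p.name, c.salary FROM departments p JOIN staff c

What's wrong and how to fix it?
Bug: Missing join condition: each staff row is matched to all departments rows instead of just its own

Fix: Add ON c.dept_id = p.id to the JOIN

Corrected query:
SELECT c.id, p.name, c.salary FROM departments p JOIN staff c ON c.dept_id = p.id

Result:
id | name        | salary
---+-------------+-------
1  | Engineering | 145075
2  | Marketing   | 172872
3  | Finance     | 124396
4  | HR          | 107078
5  | Finance     | 101438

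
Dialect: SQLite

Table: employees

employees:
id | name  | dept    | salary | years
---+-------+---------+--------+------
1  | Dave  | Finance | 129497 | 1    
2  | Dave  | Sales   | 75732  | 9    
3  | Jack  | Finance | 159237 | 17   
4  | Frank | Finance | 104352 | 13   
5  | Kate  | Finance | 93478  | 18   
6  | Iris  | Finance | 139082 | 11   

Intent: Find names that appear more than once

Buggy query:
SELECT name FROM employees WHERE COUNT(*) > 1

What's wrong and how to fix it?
Bug: COUNT(*) is an aggregate and cannot be used in WHERE

Fix: Group first, then use HAVING for the count condition

Corrected query:
SELECT name FROM employees GROUP BY name HAVING COUNT(*) > 1

Result:
name
----
Dave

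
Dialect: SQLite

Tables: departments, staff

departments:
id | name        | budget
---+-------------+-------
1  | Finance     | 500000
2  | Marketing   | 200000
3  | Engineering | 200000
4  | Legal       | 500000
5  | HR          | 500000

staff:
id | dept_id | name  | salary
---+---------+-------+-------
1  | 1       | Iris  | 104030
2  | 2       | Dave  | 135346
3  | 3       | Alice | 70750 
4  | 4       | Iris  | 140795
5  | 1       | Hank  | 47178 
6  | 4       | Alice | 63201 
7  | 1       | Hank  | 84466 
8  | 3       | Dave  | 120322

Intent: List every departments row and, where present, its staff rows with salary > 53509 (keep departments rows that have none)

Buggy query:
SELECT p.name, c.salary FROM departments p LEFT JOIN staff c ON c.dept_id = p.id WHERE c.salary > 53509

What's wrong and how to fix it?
Bug: Filtering c.salary in WHERE discards the NULL rows produced by LEFT JOIN, turning it into an inner join

Fix: Move the right-table condition into the ON clause so unmatched parents are kept

Corrected query:
SELECT p.name, c.salary FROM departments p LEFT JOIN staff c ON c.dept_id = p.id AND c.salary > 53509

Result:
name        | salary
------------+-------
Finance     | 84466 
Finance     | 104030
Marketing   | 135346
Engineering | 70750 
Engineering | 120322
Legal       | 63201 
Legal       | 140795
HR          | NULL  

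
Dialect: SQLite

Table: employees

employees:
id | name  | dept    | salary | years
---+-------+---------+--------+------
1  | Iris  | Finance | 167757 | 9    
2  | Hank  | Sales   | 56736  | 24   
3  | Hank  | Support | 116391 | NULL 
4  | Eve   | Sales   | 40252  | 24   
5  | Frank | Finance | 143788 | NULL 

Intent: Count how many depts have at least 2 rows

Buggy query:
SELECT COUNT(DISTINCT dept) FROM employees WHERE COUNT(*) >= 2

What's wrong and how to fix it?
Bug: WHERE filters individual rows, not groups, so a group-level COUNT is invalid there

Fix: Group first with HAVING COUNT(*) >= 2, then COUNT the resulting groups

Corrected query:
SELECT COUNT(*) FROM (SELECT dept FROM employees GROUP BY dept HAVING COUNT(*) >= 2)

Result:
COUNT(*)
--------
2       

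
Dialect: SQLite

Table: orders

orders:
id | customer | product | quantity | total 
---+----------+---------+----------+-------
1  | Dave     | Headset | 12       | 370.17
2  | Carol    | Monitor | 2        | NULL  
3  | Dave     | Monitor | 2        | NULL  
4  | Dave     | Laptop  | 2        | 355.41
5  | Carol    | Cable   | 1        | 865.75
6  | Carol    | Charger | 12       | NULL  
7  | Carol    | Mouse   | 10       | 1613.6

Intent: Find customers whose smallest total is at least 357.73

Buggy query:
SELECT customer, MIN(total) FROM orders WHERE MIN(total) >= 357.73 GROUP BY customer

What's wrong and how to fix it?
Bug: MIN() in WHERE is a misuse of aggregate

Fix: Replace WHERE with HAVING after the GROUP BY

Corrected query:
SELECT customer, MIN(total) FROM orders GROUP BY customer HAVING MIN(total) >= 357.73

Result:
customer | MIN(total)
---------+-----------
Carol    | 865.75    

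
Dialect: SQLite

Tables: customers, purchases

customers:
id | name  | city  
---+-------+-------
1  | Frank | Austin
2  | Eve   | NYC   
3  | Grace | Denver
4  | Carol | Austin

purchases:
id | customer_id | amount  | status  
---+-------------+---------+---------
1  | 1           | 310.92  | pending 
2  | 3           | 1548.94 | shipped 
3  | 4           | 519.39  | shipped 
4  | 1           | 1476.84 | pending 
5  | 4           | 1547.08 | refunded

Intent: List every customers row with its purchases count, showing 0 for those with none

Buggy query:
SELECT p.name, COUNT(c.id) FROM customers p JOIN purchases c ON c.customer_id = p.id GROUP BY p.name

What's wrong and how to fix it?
Bug: An inner join excludes parents with zero children

Fix: Use LEFT JOIN so parents without children still appear (COUNT(c.id) gives 0)

Corrected query:
SELECT p.name, COUNT(c.id) FROM customers p LEFT JOIN purchases c ON c.customer_id = p.id GROUP BY p.name

Result:
name  | COUNT(c.id)
------+------------
Carol | 2          
Eve   | 0          
Frank | 2          
Grace | 1          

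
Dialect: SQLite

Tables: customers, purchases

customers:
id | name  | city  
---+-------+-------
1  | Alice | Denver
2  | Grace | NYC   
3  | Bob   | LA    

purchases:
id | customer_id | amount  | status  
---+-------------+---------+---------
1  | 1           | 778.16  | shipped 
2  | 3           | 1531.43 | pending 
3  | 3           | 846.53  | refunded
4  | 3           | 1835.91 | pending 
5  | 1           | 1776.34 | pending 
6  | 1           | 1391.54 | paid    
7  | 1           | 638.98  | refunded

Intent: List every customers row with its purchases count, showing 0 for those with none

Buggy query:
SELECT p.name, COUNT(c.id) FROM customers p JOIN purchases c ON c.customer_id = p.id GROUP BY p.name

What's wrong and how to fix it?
Bug: INNER JOIN drops customers rows that have no matching purchases rows

Fix: Switch to LEFT JOIN to retain unmatched parent rows

Corrected query:
SELECT p.name, COUNT(c.id) FROM customers p LEFT JOIN purchases c ON c.customer_id = p.id GROUP BY p.name

Result:
name  | COUNT(c.id)
------+------------
Alice | 4          
Bob   | 3          
Grace | 0          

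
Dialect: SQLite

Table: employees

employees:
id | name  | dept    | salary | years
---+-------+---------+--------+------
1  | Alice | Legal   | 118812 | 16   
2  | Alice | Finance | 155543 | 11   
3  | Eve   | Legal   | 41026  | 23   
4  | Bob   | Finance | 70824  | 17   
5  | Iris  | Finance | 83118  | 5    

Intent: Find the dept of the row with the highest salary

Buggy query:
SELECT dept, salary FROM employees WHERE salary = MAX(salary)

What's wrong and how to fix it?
Bug: MAX(salary) is an aggregate and cannot be used directly in WHERE

Fix: Use a subquery: WHERE salary = (SELECT MAX(salary) FROM employees)

Corrected query:
SELECT dept, salary FROM employees WHERE salary = (SELECT MAX(salary) FROM employees)

Result:
dept    | salary
--------+-------
Finance | 155543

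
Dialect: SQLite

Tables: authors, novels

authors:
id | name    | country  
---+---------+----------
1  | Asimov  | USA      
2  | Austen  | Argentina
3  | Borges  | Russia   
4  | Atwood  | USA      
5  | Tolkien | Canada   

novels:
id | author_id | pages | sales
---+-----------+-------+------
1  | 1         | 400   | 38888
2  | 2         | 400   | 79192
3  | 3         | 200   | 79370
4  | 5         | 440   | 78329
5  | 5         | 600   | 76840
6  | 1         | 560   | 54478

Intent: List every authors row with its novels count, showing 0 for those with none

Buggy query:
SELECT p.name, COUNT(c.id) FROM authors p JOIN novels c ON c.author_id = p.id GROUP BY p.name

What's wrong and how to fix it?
Bug: An inner join excludes parents with zero children

Fix: Use LEFT JOIN so parents without children still appear (COUNT(c.id) gives 0)

Corrected query:
SELECT p.name, COUNT(c.id) FROM authors p LEFT JOIN novels c ON c.author_id = p.id GROUP BY p.name

Result:
name    | COUNT(c.id)
--------+------------
Asimov  | 2          
Atwood  | 0          
Austen  | 1          
Borges  | 1          
Tolkien | 2          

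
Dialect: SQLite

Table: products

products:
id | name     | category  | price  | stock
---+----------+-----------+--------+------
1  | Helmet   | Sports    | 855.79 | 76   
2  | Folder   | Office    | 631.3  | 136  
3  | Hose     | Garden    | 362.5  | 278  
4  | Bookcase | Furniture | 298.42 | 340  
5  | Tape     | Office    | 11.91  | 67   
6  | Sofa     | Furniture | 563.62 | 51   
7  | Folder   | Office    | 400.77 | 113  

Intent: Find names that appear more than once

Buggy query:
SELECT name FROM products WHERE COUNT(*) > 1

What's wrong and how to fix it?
Bug: COUNT(*) is an aggregate and cannot be used in WHERE

Fix: Group first, then use HAVING for the count condition

Corrected query:
SELECT name FROM products GROUP BY name HAVING COUNT(*) > 1

Result:
name  
------
Folder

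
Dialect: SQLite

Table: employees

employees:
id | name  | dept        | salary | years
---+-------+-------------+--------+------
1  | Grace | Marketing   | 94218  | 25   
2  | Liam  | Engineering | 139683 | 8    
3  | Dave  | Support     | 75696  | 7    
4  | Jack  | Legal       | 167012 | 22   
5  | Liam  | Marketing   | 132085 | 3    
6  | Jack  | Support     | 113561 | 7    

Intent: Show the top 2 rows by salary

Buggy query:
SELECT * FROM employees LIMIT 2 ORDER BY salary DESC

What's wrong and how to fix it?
Bug: ORDER BY cannot follow LIMIT; LIMIT is the final clause

Fix: Sort with ORDER BY, then apply LIMIT

Corrected query:
SELECT * FROM employees ORDER BY salary DESC LIMIT 2

Result:
id | name | dept        | salary | years
---+------+-------------+--------+------
4  | Jack | Legal       | 167012 | 22   
2  | Liam | Engineering | 139683 | 8    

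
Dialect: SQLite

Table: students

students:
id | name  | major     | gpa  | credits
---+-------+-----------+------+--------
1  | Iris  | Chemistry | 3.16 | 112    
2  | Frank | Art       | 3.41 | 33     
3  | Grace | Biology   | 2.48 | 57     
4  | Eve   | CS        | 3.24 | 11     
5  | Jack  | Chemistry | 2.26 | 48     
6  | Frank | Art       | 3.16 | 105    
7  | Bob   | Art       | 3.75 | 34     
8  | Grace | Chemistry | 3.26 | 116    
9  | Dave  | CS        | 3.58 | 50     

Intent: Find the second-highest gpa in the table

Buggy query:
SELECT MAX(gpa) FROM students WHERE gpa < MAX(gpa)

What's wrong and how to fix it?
Bug: The inner MAX is an aggregate inside WHERE, which is not allowed

Fix: Compute the overall MAX in a subquery, then take MAX of rows below it

Corrected query:
SELECT MAX(gpa) FROM students WHERE gpa < (SELECT MAX(gpa) FROM students)

Result:
MAX(gpa)
--------
3.58    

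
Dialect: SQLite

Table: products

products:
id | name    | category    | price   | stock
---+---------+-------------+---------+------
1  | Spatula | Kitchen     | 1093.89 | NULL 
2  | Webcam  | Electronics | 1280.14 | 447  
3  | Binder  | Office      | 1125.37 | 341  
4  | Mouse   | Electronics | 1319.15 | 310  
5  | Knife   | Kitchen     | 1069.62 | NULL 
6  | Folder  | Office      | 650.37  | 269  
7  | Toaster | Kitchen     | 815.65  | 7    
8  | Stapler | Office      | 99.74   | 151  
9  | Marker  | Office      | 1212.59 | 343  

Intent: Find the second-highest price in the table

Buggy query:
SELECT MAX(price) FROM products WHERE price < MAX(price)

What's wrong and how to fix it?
Bug: The inner MAX is an aggregate inside WHERE, which is not allowed

Fix: Compute the overall MAX in a subquery, then take MAX of rows below it

Corrected query:
SELECT MAX(price) FROM products WHERE price < (SELECT MAX(price) FROM products)

Result:
MAX(price)
----------
1280.14   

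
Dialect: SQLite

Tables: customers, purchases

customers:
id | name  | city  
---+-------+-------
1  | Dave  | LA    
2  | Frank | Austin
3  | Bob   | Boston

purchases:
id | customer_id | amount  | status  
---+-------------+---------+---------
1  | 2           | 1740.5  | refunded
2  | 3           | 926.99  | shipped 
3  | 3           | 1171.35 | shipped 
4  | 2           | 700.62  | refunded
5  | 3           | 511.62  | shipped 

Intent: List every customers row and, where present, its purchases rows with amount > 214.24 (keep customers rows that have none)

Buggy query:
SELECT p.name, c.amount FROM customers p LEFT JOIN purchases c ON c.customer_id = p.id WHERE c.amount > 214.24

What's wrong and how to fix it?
Bug: Filtering c.amount in WHERE discards the NULL rows produced by LEFT JOIN, turning it into an inner join

Fix: Put 'c.amount > 214.24' in the JOIN's ON clause instead of WHERE

Corrected query:
SELECT p.name, c.amount FROM customers p LEFT JOIN purchases c ON c.customer_id = p.id AND c.amount > 214.24

Result:
name  | amount 
------+--------
Dave  | NULL   
Frank | 700.62 
Frank | 1740.5 
Bob   | 511.62 
Bob   | 926.99 
Bob   | 1171.35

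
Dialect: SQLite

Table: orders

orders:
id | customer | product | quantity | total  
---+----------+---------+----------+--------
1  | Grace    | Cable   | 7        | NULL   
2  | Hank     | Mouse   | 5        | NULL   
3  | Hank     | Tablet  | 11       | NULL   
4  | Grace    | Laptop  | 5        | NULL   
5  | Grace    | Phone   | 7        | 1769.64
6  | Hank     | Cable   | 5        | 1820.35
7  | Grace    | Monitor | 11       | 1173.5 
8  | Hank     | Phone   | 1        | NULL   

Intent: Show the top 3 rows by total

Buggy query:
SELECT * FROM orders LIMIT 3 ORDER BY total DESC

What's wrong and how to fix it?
Bug: LIMIT must come after ORDER BY

Fix: Swap the clauses: ORDER BY first, then LIMIT

Corrected query:
SELECT * FROM orders ORDER BY total DESC LIMIT 3

Result:
id | customer | product | quantity | total  
---+----------+---------+----------+--------
6  | Hank     | Cable   | 5        | 1820.35
5  | Grace    | Phone   | 7        | 1769.64
7  | Grace    | Monitor | 11       | 1173.5 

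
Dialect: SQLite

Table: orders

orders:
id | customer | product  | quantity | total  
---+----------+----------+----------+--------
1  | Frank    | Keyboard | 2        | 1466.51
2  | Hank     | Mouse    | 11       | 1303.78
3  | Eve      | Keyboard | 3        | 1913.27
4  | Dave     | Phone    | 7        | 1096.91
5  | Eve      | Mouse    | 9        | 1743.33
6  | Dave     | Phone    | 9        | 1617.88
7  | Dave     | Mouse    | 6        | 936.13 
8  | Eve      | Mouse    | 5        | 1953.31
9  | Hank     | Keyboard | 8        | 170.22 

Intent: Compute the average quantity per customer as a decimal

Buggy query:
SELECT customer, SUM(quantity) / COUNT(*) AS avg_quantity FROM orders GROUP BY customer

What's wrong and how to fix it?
Bug: SUM(quantity) and COUNT(*) are both integers; the division truncates the fractional part

Fix: Multiply by 1.0 (or CAST to REAL) to force floating-point division

Corrected query:
SELECT customer, SUM(quantity) * 1.0 / COUNT(*) AS avg_quantity FROM orders GROUP BY customer

Result:
customer | avg_quantity
---------+-------------
Dave     | 7.333333    
Eve      | 5.666667    
Frank    | 2           
Hank     | 9.5         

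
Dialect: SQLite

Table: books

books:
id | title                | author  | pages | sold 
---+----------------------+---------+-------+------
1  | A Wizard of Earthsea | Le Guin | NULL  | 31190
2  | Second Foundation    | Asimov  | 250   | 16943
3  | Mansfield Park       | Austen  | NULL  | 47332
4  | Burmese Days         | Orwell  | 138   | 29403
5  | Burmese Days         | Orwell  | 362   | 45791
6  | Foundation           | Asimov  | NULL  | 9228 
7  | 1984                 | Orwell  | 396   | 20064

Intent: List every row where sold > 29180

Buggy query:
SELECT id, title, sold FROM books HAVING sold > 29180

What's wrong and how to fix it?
Bug: This is a non-aggregate query (no GROUP BY, no aggregates), so in SQLite the HAVING clause is invalid here; a row-level condition belongs in WHERE

Fix: Replace HAVING with WHERE since the condition applies to individual rows

Corrected query:
SELECT id, title, sold FROM books WHERE sold > 29180

Result:
id | title                | sold 
---+----------------------+------
1  | A Wizard of Earthsea | 31190
3  | Mansfield Park       | 47332
4  | Burmese Days         | 29403
5  | Burmese Days         | 45791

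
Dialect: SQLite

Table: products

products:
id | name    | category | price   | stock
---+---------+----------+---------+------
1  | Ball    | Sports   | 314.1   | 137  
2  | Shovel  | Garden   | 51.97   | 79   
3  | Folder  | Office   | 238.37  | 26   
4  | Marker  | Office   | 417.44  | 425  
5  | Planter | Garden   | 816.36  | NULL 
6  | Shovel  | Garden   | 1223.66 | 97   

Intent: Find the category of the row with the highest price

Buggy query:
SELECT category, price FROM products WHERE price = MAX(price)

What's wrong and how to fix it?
Bug: MAX(price) is an aggregate and cannot be used directly in WHERE

Fix: Wrap MAX in a scalar subquery so WHERE compares against a single value

Corrected query:
SELECT category, price FROM products WHERE price = (SELECT MAX(price) FROM products)

Result:
category | price  
---------+--------
Garden   | 1223.66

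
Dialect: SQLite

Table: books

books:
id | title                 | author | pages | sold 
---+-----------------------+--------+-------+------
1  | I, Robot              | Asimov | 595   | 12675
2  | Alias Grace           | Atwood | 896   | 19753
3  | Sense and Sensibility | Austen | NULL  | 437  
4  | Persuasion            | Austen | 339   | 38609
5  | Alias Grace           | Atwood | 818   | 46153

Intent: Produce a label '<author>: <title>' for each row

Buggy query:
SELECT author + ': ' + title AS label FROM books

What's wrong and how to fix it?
Bug: SQLite uses || for string concatenation; + coerces text to numbers (yielding 0)

Fix: Replace + with || to concatenate text

Corrected query:
SELECT author || ': ' || title AS label FROM books

Result:
label                        
-----------------------------
Asimov: I, Robot             
Atwood: Alias Grace          
Austen: Sense and Sensibility
Austen: Persuasion           
Atwood: Alias Grace          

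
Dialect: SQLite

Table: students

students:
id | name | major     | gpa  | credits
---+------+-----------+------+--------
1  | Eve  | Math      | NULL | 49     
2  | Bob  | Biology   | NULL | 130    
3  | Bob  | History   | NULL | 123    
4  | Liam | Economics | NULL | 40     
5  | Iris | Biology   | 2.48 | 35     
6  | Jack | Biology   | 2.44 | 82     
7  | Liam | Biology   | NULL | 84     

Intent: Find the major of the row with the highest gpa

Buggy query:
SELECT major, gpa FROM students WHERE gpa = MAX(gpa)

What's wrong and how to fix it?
Bug: MAX(gpa) is an aggregate and cannot be used directly in WHERE

Fix: Use a subquery: WHERE gpa = (SELECT MAX(gpa) FROM students)

Corrected query:
SELECT major, gpa FROM students WHERE gpa = (SELECT MAX(gpa) FROM students)

Result:
major   | gpa 
--------+-----
Biology | 2.48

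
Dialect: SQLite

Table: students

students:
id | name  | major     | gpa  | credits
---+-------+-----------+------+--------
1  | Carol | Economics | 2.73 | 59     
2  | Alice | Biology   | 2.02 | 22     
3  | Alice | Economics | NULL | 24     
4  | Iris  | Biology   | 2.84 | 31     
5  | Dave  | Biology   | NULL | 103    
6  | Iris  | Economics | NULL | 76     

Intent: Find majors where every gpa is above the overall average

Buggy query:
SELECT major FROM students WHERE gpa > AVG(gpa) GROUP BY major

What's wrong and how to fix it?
Bug: WHERE evaluates per row before aggregation, so AVG() is unavailable

Fix: Compute the overall average in a scalar subquery and compare each group's MIN against it in HAVING

Corrected query:
SELECT major FROM students GROUP BY major HAVING MIN(gpa) > (SELECT AVG(gpa) FROM students)

Result:
major    
---------
Economics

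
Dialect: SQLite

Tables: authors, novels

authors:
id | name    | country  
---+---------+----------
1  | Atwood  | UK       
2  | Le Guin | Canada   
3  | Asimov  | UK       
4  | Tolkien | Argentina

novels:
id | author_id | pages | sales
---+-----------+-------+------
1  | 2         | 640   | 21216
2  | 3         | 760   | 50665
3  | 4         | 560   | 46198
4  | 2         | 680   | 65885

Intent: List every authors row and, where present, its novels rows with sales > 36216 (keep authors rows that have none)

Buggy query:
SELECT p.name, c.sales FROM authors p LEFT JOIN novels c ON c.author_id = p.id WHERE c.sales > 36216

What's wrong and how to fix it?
Bug: Filtering c.sales in WHERE discards the NULL rows produced by LEFT JOIN, turning it into an inner join

Fix: Put 'c.sales > 36216' in the JOIN's ON clause instead of WHERE

Corrected query:
SELECT p.name, c.sales FROM authors p LEFT JOIN novels c ON c.author_id = p.id AND c.sales > 36216

Result:
name    | sales
--------+------
Atwood  | NULL 
Le Guin | 65885
Asimov  | 50665
Tolkien | 46198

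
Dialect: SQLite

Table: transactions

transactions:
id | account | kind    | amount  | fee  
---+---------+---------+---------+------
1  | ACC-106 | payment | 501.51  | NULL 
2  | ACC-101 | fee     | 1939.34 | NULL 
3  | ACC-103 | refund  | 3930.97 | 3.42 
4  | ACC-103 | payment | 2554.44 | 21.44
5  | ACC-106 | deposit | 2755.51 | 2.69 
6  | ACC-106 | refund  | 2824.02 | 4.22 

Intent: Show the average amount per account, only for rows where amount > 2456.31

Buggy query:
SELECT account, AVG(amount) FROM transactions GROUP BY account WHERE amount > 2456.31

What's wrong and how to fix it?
Bug: WHERE cannot follow GROUP BY

Fix: Move the WHERE clause before GROUP BY

Corrected query:
SELECT account, AVG(amount) FROM transactions WHERE amount > 2456.31 GROUP BY account

Result:
account | AVG(amount)
--------+------------
ACC-103 | 3242.705   
ACC-106 | 2789.765   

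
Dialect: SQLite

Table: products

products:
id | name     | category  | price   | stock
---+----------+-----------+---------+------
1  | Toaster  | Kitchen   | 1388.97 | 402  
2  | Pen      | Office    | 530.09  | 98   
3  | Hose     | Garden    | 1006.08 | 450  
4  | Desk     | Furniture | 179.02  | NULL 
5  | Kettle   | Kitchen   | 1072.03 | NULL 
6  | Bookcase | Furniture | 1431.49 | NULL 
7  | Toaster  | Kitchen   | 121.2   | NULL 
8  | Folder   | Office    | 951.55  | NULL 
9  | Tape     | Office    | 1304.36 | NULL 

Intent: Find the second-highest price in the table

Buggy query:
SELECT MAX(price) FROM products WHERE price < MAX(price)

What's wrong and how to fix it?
Bug: The inner MAX is an aggregate inside WHERE, which is not allowed

Fix: Compute the overall MAX in a subquery, then take MAX of rows below it

Corrected query:
SELECT MAX(price) FROM products WHERE price < (SELECT MAX(price) FROM products)

Result:
MAX(price)
----------
1388.97   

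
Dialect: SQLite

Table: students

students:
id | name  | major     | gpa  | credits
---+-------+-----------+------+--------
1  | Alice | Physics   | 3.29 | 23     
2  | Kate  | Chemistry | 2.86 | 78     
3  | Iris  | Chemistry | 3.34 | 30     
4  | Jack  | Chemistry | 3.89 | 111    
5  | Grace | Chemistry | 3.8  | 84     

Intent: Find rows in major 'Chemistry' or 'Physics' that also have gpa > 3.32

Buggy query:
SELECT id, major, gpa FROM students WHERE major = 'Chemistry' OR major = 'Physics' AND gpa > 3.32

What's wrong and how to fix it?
Bug: Without parentheses, AND is evaluated before OR, so the gpa filter only applies to the 'Physics' branch

Fix: Add parentheses around the OR so the AND applies to both alternatives

Corrected query:
SELECT id, major, gpa FROM students WHERE (major = 'Chemistry' OR major = 'Physics') AND gpa > 3.32

Result:
id | major     | gpa 
---+-----------+-----
3  | Chemistry | 3.34
4  | Chemistry | 3.89
5  | Chemistry | 3.8 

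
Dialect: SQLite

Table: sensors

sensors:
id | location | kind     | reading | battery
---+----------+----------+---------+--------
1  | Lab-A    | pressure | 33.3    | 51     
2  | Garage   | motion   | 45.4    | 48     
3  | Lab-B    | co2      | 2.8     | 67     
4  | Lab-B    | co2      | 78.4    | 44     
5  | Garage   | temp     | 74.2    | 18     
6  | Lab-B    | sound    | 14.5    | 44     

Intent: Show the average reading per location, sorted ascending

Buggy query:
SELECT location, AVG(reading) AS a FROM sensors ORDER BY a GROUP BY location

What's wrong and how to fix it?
Bug: GROUP BY must precede ORDER BY

Fix: Reorder: SELECT … FROM … GROUP BY … ORDER BY …

Corrected query:
SELECT location, AVG(reading) AS a FROM sensors GROUP BY location ORDER BY a

Result:
location | a   
---------+-----
Lab-B    | 31.9
Lab-A    | 33.3
Garage   | 59.8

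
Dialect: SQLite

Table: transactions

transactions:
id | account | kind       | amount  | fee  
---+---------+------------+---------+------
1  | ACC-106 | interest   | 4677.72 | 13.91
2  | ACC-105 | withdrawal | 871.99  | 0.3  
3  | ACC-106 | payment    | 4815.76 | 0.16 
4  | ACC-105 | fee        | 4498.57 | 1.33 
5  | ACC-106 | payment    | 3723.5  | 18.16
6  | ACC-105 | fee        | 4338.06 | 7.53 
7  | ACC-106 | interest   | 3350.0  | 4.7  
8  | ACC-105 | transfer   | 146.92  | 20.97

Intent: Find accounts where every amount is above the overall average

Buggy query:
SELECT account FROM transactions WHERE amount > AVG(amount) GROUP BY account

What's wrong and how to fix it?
Bug: AVG() is an aggregate; it can't sit directly in WHERE

Fix: Compute the overall average in a scalar subquery and compare each group's MIN against it in HAVING

Corrected query:
SELECT account FROM transactions GROUP BY account HAVING MIN(amount) > (SELECT AVG(amount) FROM transactions)

Result:
account
-------
ACC-106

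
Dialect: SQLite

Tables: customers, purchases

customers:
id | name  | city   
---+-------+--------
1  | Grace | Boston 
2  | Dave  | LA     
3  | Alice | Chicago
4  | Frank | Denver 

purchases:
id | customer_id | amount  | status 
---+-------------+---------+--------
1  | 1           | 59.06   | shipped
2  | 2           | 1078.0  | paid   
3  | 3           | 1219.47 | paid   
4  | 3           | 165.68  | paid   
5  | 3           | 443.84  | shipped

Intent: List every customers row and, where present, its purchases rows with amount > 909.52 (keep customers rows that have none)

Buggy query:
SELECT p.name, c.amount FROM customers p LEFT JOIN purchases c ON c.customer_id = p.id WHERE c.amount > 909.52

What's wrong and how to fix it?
Bug: A WHERE condition on the right-hand table after LEFT JOIN drops unmatched parents

Fix: Put 'c.amount > 909.52' in the JOIN's ON clause instead of WHERE

Corrected query:
SELECT p.name, c.amount FROM customers p LEFT JOIN purchases c ON c.customer_id = p.id AND c.amount > 909.52

Result:
name  | amount 
------+--------
Grace | NULL   
Dave  | 1078   
Alice | 1219.47
Frank | NULL   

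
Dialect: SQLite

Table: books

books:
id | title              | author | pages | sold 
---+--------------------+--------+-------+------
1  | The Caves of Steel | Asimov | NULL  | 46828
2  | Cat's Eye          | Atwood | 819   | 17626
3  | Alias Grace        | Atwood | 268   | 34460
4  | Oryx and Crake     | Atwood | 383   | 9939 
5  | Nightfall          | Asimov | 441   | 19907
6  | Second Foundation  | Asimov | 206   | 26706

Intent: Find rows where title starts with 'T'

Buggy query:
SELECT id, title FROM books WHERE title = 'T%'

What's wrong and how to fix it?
Bug: Wildcards only work with LIKE; '=' treats '%' as a literal character

Fix: Use LIKE for wildcard pattern matching

Corrected query:
SELECT id, title FROM books WHERE title LIKE 'T%'

Result:
id | title             
---+-------------------
1  | The Caves of Steel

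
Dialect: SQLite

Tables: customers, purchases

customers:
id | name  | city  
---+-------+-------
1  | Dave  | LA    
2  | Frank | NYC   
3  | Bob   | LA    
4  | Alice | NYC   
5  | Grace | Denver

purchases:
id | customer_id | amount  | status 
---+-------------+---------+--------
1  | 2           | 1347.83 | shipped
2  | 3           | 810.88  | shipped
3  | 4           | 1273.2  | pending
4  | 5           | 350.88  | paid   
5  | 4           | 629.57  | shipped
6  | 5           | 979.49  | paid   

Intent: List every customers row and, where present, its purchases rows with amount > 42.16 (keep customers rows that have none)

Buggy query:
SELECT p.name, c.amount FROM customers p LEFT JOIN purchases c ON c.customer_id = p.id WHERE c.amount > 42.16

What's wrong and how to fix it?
Bug: Filtering c.amount in WHERE discards the NULL rows produced by LEFT JOIN, turning it into an inner join

Fix: Move the right-table condition into the ON clause so unmatched parents are kept

Corrected query:
SELECT p.name, c.amount FROM customers p LEFT JOIN purchases c ON c.customer_id = p.id AND c.amount > 42.16

Result:
name  | amount 
------+--------
Dave  | NULL   
Frank | 1347.83
Bob   | 810.88 
Alice | 629.57 
Alice | 1273.2 
Grace | 350.88 
Grace | 979.49 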